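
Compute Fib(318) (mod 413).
391

Matrix identity: Q^n = [[F_(n+1), F_n], [F_n, F_(n-1)]] with Q = [[1,1],[1,0]].
n = 318 = 100111110₂. Square-and-multiply, entries mod 413:
Q^1 = [[1,1],[1,0]]
Q^2 = (Q^1)² = [[2,1],[1,1]]
Q^4 = (Q^2)² = [[5,3],[3,2]]
Q^9 = (Q^4)²·Q = [[55,34],[34,21]]
Q^19 = (Q^9)²·Q = [[157,51],[51,106]]
Q^39 = (Q^19)²·Q = [[189,405],[405,197]]
Q^79 = (Q^39)²·Q = [[70,267],[267,216]]
Q^159 = (Q^79)²·Q = [[154,197],[197,370]]
Q^318 = (Q^159)² = [[162,391],[391,184]]
F_318 mod 413 = Q^318[0][1] = 391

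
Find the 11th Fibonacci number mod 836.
89

Matrix identity: Q^n = [[F_(n+1), F_n], [F_n, F_(n-1)]] with Q = [[1,1],[1,0]].
n = 11 = 1011₂. Square-and-multiply, entries mod 836:
Q^1 = [[1,1],[1,0]]
Q^2 = (Q^1)² = [[2,1],[1,1]]
Q^5 = (Q^2)²·Q = [[8,5],[5,3]]
Q^11 = (Q^5)²·Q = [[144,89],[89,55]]
F_11 mod 836 = Q^11[0][1] = 89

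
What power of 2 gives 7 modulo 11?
7

Baby-step giant-step with step n = ⌈√11⌉ = 4.
Baby steps 2^j mod 11 (j:value) for j=0..3: 0:1, 1:2, 2:4, 3:8.
Giant-step multiplier: 2^(-4) ≡ 2^(10-4) = 2^6 ≡ 9 (mod 11).
Giant steps γ_i = 7·9^i mod 11: γ_0=7, γ_1=8 (in table at j=3).
x = i·n + j = 1·4 + 3 = 7.
Check: 2^7 ≡ 7 (mod 11).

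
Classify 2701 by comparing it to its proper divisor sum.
deficient

Proper divisors of 2701: sum = 1 + 37 + 73 = 111
Since 111 < 2701, 2701 is deficient.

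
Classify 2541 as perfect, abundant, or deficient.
deficient

Proper divisors of 2541: sum = 1 + 3 + 7 + 11 + 21 + 33 + 77 + 121 + 231 + 363 + 847 = 1715
Since 1715 < 2541, 2541 is deficient.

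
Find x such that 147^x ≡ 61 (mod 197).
100

Baby-step giant-step with step n = ⌈√197⌉ = 15.
Baby steps 147^j mod 197 (j:value) for j=0..14: 0:1, 1:147, 2:136, 3:95, 4:175, 5:115, 6:160, 7:77, 8:90, 9:31, 10:26, 11:79, 12:187, 13:106, 14:19.
Giant-step multiplier: 147^(-15) ≡ 147^(196-15) = 147^181 ≡ 152 (mod 197).
Giant steps γ_i = 61·152^i mod 197: γ_0=61, γ_1=13, γ_2=6, γ_3=124, γ_4=133, γ_5=122, γ_6=26 (in table at j=10).
x = i·n + j = 6·15 + 10 = 100.
Check: 147^100 ≡ 61 (mod 197).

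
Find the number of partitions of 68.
3087735

p(n) counts ways to write n as a sum of positive integers (order ignored).
Euler's pentagonal recurrence: p(k) = p(k-1) + p(k-2) - p(k-5) - p(k-7) + p(k-12) + p(k-15) - ... (offsets j(3j∓1)/2, signs ++--, p(0)=1, p(<0)=0).
DP table for k = 0..67: p(0)=1, p(1)=1, p(2)=2, p(3)=3, p(4)=5, p(5)=7, p(6)=11, p(7)=15, p(8)=22, p(9)=30, p(10)=42, p(11)=56, p(12)=77, p(13)=101, p(14)=135, p(15)=176, p(16)=231, p(17)=297, p(18)=385, p(19)=490, p(20)=627, p(21)=792, p(22)=1002, p(23)=1255, p(24)=1575, p(25)=1958, p(26)=2436, p(27)=3010, p(28)=3718, p(29)=4565, p(30)=5604, p(31)=6842, p(32)=8349, p(33)=10143, p(34)=12310, p(35)=14883, p(36)=17977, p(37)=21637, p(38)=26015, p(39)=31185, p(40)=37338, p(41)=44583, p(42)=53174, p(43)=63261, p(44)=75175, p(45)=89134, p(46)=105558, p(47)=124754, p(48)=147273, p(49)=173525, p(50)=204226, p(51)=239943, p(52)=281589, p(53)=329931, p(54)=386155, p(55)=451276, p(56)=526823, p(57)=614154, p(58)=715220, p(59)=831820, p(60)=966467, p(61)=1121505, p(62)=1300156, p(63)=1505499, p(64)=1741630, p(65)=2012558, p(66)=2323520, p(67)=2679689.
Final step: p(68) = p(67) + p(66) - p(63) - p(61) + p(56) + p(53) - p(46) - p(42) + p(33) + p(28) - p(17) - p(11)
= 2679689 + 2323520 - 1505499 - 1121505 + 526823 + 329931 - 105558 - 53174 + 10143 + 3718 - 297 - 56
= 3087735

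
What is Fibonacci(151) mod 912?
13

Matrix identity: Q^n = [[F_(n+1), F_n], [F_n, F_(n-1)]] with Q = [[1,1],[1,0]].
n = 151 = 10010111₂. Square-and-multiply, entries mod 912:
Q^1 = [[1,1],[1,0]]
Q^2 = (Q^1)² = [[2,1],[1,1]]
Q^4 = (Q^2)² = [[5,3],[3,2]]
Q^9 = (Q^4)²·Q = [[55,34],[34,21]]
Q^18 = (Q^9)² = [[533,760],[760,685]]
Q^37 = (Q^18)²·Q = [[761,761],[761,0]]
Q^75 = (Q^37)²·Q = [[3,2],[2,1]]
Q^151 = (Q^75)²·Q = [[21,13],[13,8]]
F_151 mod 912 = Q^151[0][1] = 13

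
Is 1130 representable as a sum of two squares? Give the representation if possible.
13² + 31² (a=13, b=31)

Factorization: 1130 = 2 × 5 × 113
By Fermat: n is sum of two squares iff every prime p ≡ 3 (mod 4) appears to even power.
All primes ≡ 3 (mod 4) appear to even power.
Search a = 0, 1, 2, … for 1130 - a² a perfect square: first hit at a = 13: 1130 - 169 = 961 = 31².
1130 = 13² + 31² = 169 + 961 ✓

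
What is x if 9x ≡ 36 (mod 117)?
x ≡ 4 (mod 13)

gcd(9, 117) = 9, which divides 36, so solutions exist.
Divide through by 9: x ≡ 4 (mod 13).
The coefficient of x is now 1, so x ≡ 4 (mod 13).
Check: 9 × 4 = 36 ≡ 36 (mod 117).
x ≡ 4 (mod 13), giving 9 solutions mod 117.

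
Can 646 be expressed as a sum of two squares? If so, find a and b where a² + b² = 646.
Not possible

Factorization: 646 = 2 × 17 × 19
By Fermat: n is sum of two squares iff every prime p ≡ 3 (mod 4) appears to even power.
Prime(s) ≡ 3 (mod 4) with odd exponent: [(19, 1)]
Therefore 646 cannot be expressed as a² + b².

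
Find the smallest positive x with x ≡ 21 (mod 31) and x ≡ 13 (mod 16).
269

Using Chinese Remainder Theorem:
M = 31 × 16 = 496
M1 = 16, M2 = 31
y1 = 16^(-1) mod 31 = 2
y2 = 31^(-1) mod 16 = 15
x = (21×16×2 + 13×31×15) mod 496 = 269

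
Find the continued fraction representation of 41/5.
[8; 5]

Euclidean algorithm steps:
41 = 8 × 5 + 1
5 = 5 × 1 + 0
Continued fraction: [8; 5]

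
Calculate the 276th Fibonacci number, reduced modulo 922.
0

Matrix identity: Q^n = [[F_(n+1), F_n], [F_n, F_(n-1)]] with Q = [[1,1],[1,0]].
n = 276 = 100010100₂. Square-and-multiply, entries mod 922:
Q^1 = [[1,1],[1,0]]
Q^2 = (Q^1)² = [[2,1],[1,1]]
Q^4 = (Q^2)² = [[5,3],[3,2]]
Q^8 = (Q^4)² = [[34,21],[21,13]]
Q^17 = (Q^8)²·Q = [[740,675],[675,65]]
Q^34 = (Q^17)² = [[89,317],[317,694]]
Q^69 = (Q^34)²·Q = [[729,536],[536,193]]
Q^138 = (Q^69)² = [[1,0],[0,1]]
Q^276 = (Q^138)² = [[1,0],[0,1]]
F_276 mod 922 = Q^276[0][1] = 0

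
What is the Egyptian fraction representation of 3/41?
1/14 + 1/574

Greedy algorithm:
3/41: ceiling(41/3) = 14, use 1/14
1/574: ceiling(574/1) = 574, use 1/574
Result: 3/41 = 1/14 + 1/574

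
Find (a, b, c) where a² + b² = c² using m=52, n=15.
(2479, 1560, 2929)

Euclid's formula: a = m² - n², b = 2mn, c = m² + n²
m = 52, n = 15
a = 52² - 15² = 2704 - 225 = 2479
b = 2 × 52 × 15 = 1560
c = 52² + 15² = 2704 + 225 = 2929
Verification: 2479² + 1560² = 6145441 + 2433600 = 8579041 = 2929² ✓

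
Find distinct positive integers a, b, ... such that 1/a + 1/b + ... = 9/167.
1/19 + 1/794 + 1/839788 + 1/1057864987628

Greedy algorithm:
9/167: ceiling(167/9) = 19, use 1/19
4/3173: ceiling(3173/4) = 794, use 1/794
3/2519362: ceiling(2519362/3) = 839788, use 1/839788
1/1057864987628: ceiling(1057864987628/1) = 1057864987628, use 1/1057864987628
Result: 9/167 = 1/19 + 1/794 + 1/839788 + 1/1057864987628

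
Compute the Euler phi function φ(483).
264

483 = 3 × 7 × 23
φ(n) = n × ∏(1 - 1/p) for each prime p dividing n
φ(483) = 483 × (1 - 1/3) × (1 - 1/7) × (1 - 1/23) = 264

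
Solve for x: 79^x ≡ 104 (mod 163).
108

Baby-step giant-step with step n = ⌈√163⌉ = 13.
Baby steps 79^j mod 163 (j:value) for j=0..12: 0:1, 1:79, 2:47, 3:127, 4:90, 5:101, 6:155, 7:20, 8:113, 9:125, 10:95, 11:7, 12:64.
Giant-step multiplier: 79^(-13) ≡ 79^(162-13) = 79^149 ≡ 109 (mod 163).
Giant steps γ_i = 104·109^i mod 163: γ_0=104, γ_1=89, γ_2=84, γ_3=28, γ_4=118, γ_5=148, γ_6=158, γ_7=107, γ_8=90 (in table at j=4).
x = i·n + j = 8·13 + 4 = 108.
Check: 79^108 ≡ 104 (mod 163).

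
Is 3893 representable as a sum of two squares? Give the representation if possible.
7² + 62² (a=7, b=62)

Factorization: 3893 = 17 × 229
By Fermat: n is sum of two squares iff every prime p ≡ 3 (mod 4) appears to even power.
All primes ≡ 3 (mod 4) appear to even power.
Search a = 0, 1, 2, … for 3893 - a² a perfect square: first hit at a = 7: 3893 - 49 = 3844 = 62².
3893 = 7² + 62² = 49 + 3844 ✓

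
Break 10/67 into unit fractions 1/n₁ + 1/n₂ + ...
1/7 + 1/157 + 1/36817 + 1/2710946161

Greedy algorithm:
10/67: ceiling(67/10) = 7, use 1/7
3/469: ceiling(469/3) = 157, use 1/157
2/73633: ceiling(73633/2) = 36817, use 1/36817
1/2710946161: ceiling(2710946161/1) = 2710946161, use 1/2710946161
Result: 10/67 = 1/7 + 1/157 + 1/36817 + 1/2710946161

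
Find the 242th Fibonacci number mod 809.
509

Matrix identity: Q^n = [[F_(n+1), F_n], [F_n, F_(n-1)]] with Q = [[1,1],[1,0]].
n = 242 = 11110010₂. Square-and-multiply, entries mod 809:
Q^1 = [[1,1],[1,0]]
Q^3 = (Q^1)²·Q = [[3,2],[2,1]]
Q^7 = (Q^3)²·Q = [[21,13],[13,8]]
Q^15 = (Q^7)²·Q = [[178,610],[610,377]]
Q^30 = (Q^15)² = [[93,388],[388,514]]
Q^60 = (Q^30)² = [[629,97],[97,532]]
Q^121 = (Q^60)²·Q = [[716,550],[550,166]]
Q^242 = (Q^121)² = [[493,509],[509,793]]
F_242 mod 809 = Q^242[0][1] = 509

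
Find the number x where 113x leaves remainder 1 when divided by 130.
107

gcd(113, 130) = 1, so the inverse exists.
Extended Euclidean algorithm on (130, 113):
130 = 1 × 113 + 17  ⟹  17 = (1)·130 + (-1)·113
113 = 6 × 17 + 11  ⟹  11 = (-6)·130 + (7)·113
17 = 1 × 11 + 6  ⟹  6 = (7)·130 + (-8)·113
11 = 1 × 6 + 5  ⟹  5 = (-13)·130 + (15)·113
6 = 1 × 5 + 1  ⟹  1 = (20)·130 + (-23)·113
So (-23)·113 ≡ 1 (mod 130), i.e. 113^(-1) ≡ -23 ≡ 107 (mod 130).
Check: 113 × 107 = 12091 ≡ 1 (mod 130)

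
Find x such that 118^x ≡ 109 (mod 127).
37

Baby-step giant-step with step n = ⌈√127⌉ = 12.
Baby steps 118^j mod 127 (j:value) for j=0..11: 0:1, 1:118, 2:81, 3:33, 4:84, 5:6, 6:73, 7:105, 8:71, 9:123, 10:36, 11:57.
Giant-step multiplier: 118^(-12) ≡ 118^(126-12) = 118^114 ≡ 76 (mod 127).
Giant steps γ_i = 109·76^i mod 127: γ_0=109, γ_1=29, γ_2=45, γ_3=118 (in table at j=1).
x = i·n + j = 3·12 + 1 = 37.
Check: 118^37 ≡ 109 (mod 127).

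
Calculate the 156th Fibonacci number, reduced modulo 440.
272

Matrix identity: Q^n = [[F_(n+1), F_n], [F_n, F_(n-1)]] with Q = [[1,1],[1,0]].
n = 156 = 10011100₂. Square-and-multiply, entries mod 440:
Q^1 = [[1,1],[1,0]]
Q^2 = (Q^1)² = [[2,1],[1,1]]
Q^4 = (Q^2)² = [[5,3],[3,2]]
Q^9 = (Q^4)²·Q = [[55,34],[34,21]]
Q^19 = (Q^9)²·Q = [[165,221],[221,384]]
Q^39 = (Q^19)²·Q = [[275,386],[386,329]]
Q^78 = (Q^39)² = [[221,384],[384,277]]
Q^156 = (Q^78)² = [[57,272],[272,225]]
F_156 mod 440 = Q^156[0][1] = 272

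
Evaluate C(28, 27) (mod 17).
11

Using Lucas' theorem:
Write n=28 and k=27 in base 17:
n in base 17: [1, 11]
k in base 17: [1, 10]
C(28,27) mod 17 = ∏ C(n_i, k_i) mod 17
Digit binomials (mod 17): C(1,1) = 1; C(11,10) = 11
Product: 1 × 11 = 11 ≡ 11 (mod 17)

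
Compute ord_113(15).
4

113 is prime, so ord(15) divides φ(113) = 112.
Divisors of 112: 1, 2, 4, 7, 8, 14, 16, 28, 56, 112.
Repeated squaring: 15^1 ≡ 15, 15^2 ≡ 112, 15^4 ≡ 1, 15^8 ≡ 1, 15^16 ≡ 1, 15^32 ≡ 1, 15^64 ≡ 1 (mod 113).
Test 15^d mod 113 for each divisor d in increasing order:
15^1 ≡ 15
15^2 ≡ 112
15^4 ≡ 1  ← first divisor giving 1
The order is 4.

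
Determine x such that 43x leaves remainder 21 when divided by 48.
x ≡ 15 (mod 48)

gcd(43, 48) = 1, which divides 21, so solutions exist.
Find 43^(-1) mod 48 by the extended Euclidean algorithm:
48 = 1 × 43 + 5  ⟹  5 = (1)·48 + (-1)·43
43 = 8 × 5 + 3  ⟹  3 = (-8)·48 + (9)·43
5 = 1 × 3 + 2  ⟹  2 = (9)·48 + (-10)·43
3 = 1 × 2 + 1  ⟹  1 = (-17)·48 + (19)·43
So (19)·43 ≡ 1 (mod 48), i.e. 43^(-1) ≡ 19 (mod 48).
x ≡ 19 × 21 = 399 ≡ 15 (mod 48).
Check: 43 × 15 = 645 ≡ 21 (mod 48).
Unique solution: x ≡ 15 (mod 48)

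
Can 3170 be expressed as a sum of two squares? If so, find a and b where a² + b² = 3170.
19² + 53² (a=19, b=53)

Factorization: 3170 = 2 × 5 × 317
By Fermat: n is sum of two squares iff every prime p ≡ 3 (mod 4) appears to even power.
All primes ≡ 3 (mod 4) appear to even power.
Search a = 0, 1, 2, … for 3170 - a² a perfect square: first hit at a = 19: 3170 - 361 = 2809 = 53².
3170 = 19² + 53² = 361 + 2809 ✓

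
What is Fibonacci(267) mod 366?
242

Matrix identity: Q^n = [[F_(n+1), F_n], [F_n, F_(n-1)]] with Q = [[1,1],[1,0]].
n = 267 = 100001011₂. Square-and-multiply, entries mod 366:
Q^1 = [[1,1],[1,0]]
Q^2 = (Q^1)² = [[2,1],[1,1]]
Q^4 = (Q^2)² = [[5,3],[3,2]]
Q^8 = (Q^4)² = [[34,21],[21,13]]
Q^16 = (Q^8)² = [[133,255],[255,244]]
Q^33 = (Q^16)²·Q = [[241,364],[364,243]]
Q^66 = (Q^33)² = [[257,130],[130,127]]
Q^133 = (Q^66)²·Q = [[11,233],[233,144]]
Q^267 = (Q^133)²·Q = [[123,242],[242,247]]
F_267 mod 366 = Q^267[0][1] = 242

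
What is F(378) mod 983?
533

Matrix identity: Q^n = [[F_(n+1), F_n], [F_n, F_(n-1)]] with Q = [[1,1],[1,0]].
n = 378 = 101111010₂. Square-and-multiply, entries mod 983:
Q^1 = [[1,1],[1,0]]
Q^2 = (Q^1)² = [[2,1],[1,1]]
Q^5 = (Q^2)²·Q = [[8,5],[5,3]]
Q^11 = (Q^5)²·Q = [[144,89],[89,55]]
Q^23 = (Q^11)²·Q = [[167,150],[150,17]]
Q^47 = (Q^23)²·Q = [[332,256],[256,76]]
Q^94 = (Q^47)² = [[786,250],[250,536]]
Q^189 = (Q^94)²·Q = [[272,60],[60,212]]
Q^378 = (Q^189)² = [[910,533],[533,377]]
F_378 mod 983 = Q^378[0][1] = 533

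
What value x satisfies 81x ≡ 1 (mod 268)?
225

gcd(81, 268) = 1, so the inverse exists.
Extended Euclidean algorithm on (268, 81):
268 = 3 × 81 + 25  ⟹  25 = (1)·268 + (-3)·81
81 = 3 × 25 + 6  ⟹  6 = (-3)·268 + (10)·81
25 = 4 × 6 + 1  ⟹  1 = (13)·268 + (-43)·81
So (-43)·81 ≡ 1 (mod 268), i.e. 81^(-1) ≡ -43 ≡ 225 (mod 268).
Check: 81 × 225 = 18225 ≡ 1 (mod 268)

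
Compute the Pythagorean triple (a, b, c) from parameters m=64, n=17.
(3807, 2176, 4385)

Euclid's formula: a = m² - n², b = 2mn, c = m² + n²
m = 64, n = 17
a = 64² - 17² = 4096 - 289 = 3807
b = 2 × 64 × 17 = 2176
c = 64² + 17² = 4096 + 289 = 4385
Verification: 3807² + 2176² = 14493249 + 4734976 = 19228225 = 4385² ✓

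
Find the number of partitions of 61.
1121505

p(n) counts ways to write n as a sum of positive integers (order ignored).
Euler's pentagonal recurrence: p(k) = p(k-1) + p(k-2) - p(k-5) - p(k-7) + p(k-12) + p(k-15) - ... (offsets j(3j∓1)/2, signs ++--, p(0)=1, p(<0)=0).
DP table for k = 0..60: p(0)=1, p(1)=1, p(2)=2, p(3)=3, p(4)=5, p(5)=7, p(6)=11, p(7)=15, p(8)=22, p(9)=30, p(10)=42, p(11)=56, p(12)=77, p(13)=101, p(14)=135, p(15)=176, p(16)=231, p(17)=297, p(18)=385, p(19)=490, p(20)=627, p(21)=792, p(22)=1002, p(23)=1255, p(24)=1575, p(25)=1958, p(26)=2436, p(27)=3010, p(28)=3718, p(29)=4565, p(30)=5604, p(31)=6842, p(32)=8349, p(33)=10143, p(34)=12310, p(35)=14883, p(36)=17977, p(37)=21637, p(38)=26015, p(39)=31185, p(40)=37338, p(41)=44583, p(42)=53174, p(43)=63261, p(44)=75175, p(45)=89134, p(46)=105558, p(47)=124754, p(48)=147273, p(49)=173525, p(50)=204226, p(51)=239943, p(52)=281589, p(53)=329931, p(54)=386155, p(55)=451276, p(56)=526823, p(57)=614154, p(58)=715220, p(59)=831820, p(60)=966467.
Final step: p(61) = p(60) + p(59) - p(56) - p(54) + p(49) + p(46) - p(39) - p(35) + p(26) + p(21) - p(10) - p(4)
= 966467 + 831820 - 526823 - 386155 + 173525 + 105558 - 31185 - 14883 + 2436 + 792 - 42 - 5
= 1121505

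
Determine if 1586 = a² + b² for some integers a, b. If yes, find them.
19² + 35² (a=19, b=35)

Factorization: 1586 = 2 × 13 × 61
By Fermat: n is sum of two squares iff every prime p ≡ 3 (mod 4) appears to even power.
All primes ≡ 3 (mod 4) appear to even power.
Search a = 0, 1, 2, … for 1586 - a² a perfect square: first hit at a = 19: 1586 - 361 = 1225 = 35².
1586 = 19² + 35² = 361 + 1225 ✓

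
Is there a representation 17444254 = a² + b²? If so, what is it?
Not possible

Factorization: 17444254 = 2 × 29 × 67^3
By Fermat: n is sum of two squares iff every prime p ≡ 3 (mod 4) appears to even power.
Prime(s) ≡ 3 (mod 4) with odd exponent: [(67, 3)]
Therefore 17444254 cannot be expressed as a² + b².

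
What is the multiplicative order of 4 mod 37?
18

37 is prime, so ord(4) divides φ(37) = 36.
Divisors of 36: 1, 2, 3, 4, 6, 9, 12, 18, 36.
Repeated squaring: 4^1 ≡ 4, 4^2 ≡ 16, 4^4 ≡ 34, 4^8 ≡ 9, 4^16 ≡ 7, 4^32 ≡ 12 (mod 37).
Test 4^d mod 37 for each divisor d in increasing order:
4^1 ≡ 4
4^2 ≡ 16
4^3 = 4^2·4^1 ≡ 27
4^4 ≡ 34
4^6 = 4^4·4^2 ≡ 26
4^9 = 4^8·4^1 ≡ 36
4^12 = 4^8·4^4 ≡ 10
4^18 = 4^16·4^2 ≡ 1  ← first divisor giving 1
The order is 18.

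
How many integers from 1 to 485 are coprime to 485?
384

485 = 5 × 97
φ(n) = n × ∏(1 - 1/p) for each prime p dividing n
φ(485) = 485 × (1 - 1/5) × (1 - 1/97) = 384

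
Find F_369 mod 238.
204

Matrix identity: Q^n = [[F_(n+1), F_n], [F_n, F_(n-1)]] with Q = [[1,1],[1,0]].
n = 369 = 101110001₂. Square-and-multiply, entries mod 238:
Q^1 = [[1,1],[1,0]]
Q^2 = (Q^1)² = [[2,1],[1,1]]
Q^5 = (Q^2)²·Q = [[8,5],[5,3]]
Q^11 = (Q^5)²·Q = [[144,89],[89,55]]
Q^23 = (Q^11)²·Q = [[196,97],[97,99]]
Q^46 = (Q^23)² = [[225,55],[55,170]]
Q^92 = (Q^46)² = [[100,67],[67,33]]
Q^184 = (Q^92)² = [[209,105],[105,104]]
Q^369 = (Q^184)²·Q = [[225,204],[204,21]]
F_369 mod 238 = Q^369[0][1] = 204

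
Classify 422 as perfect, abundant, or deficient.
deficient

Proper divisors of 422: sum = 1 + 2 + 211 = 214
Since 214 < 422, 422 is deficient.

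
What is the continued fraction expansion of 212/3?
[70; 1, 2]

Euclidean algorithm steps:
212 = 70 × 3 + 2
3 = 1 × 2 + 1
2 = 2 × 1 + 0
Continued fraction: [70; 1, 2]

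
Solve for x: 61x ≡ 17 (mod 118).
x ≡ 97 (mod 118)

gcd(61, 118) = 1, which divides 17, so solutions exist.
Find 61^(-1) mod 118 by the extended Euclidean algorithm:
118 = 1 × 61 + 57  ⟹  57 = (1)·118 + (-1)·61
61 = 1 × 57 + 4  ⟹  4 = (-1)·118 + (2)·61
57 = 14 × 4 + 1  ⟹  1 = (15)·118 + (-29)·61
So (-29)·61 ≡ 1 (mod 118), i.e. 61^(-1) ≡ -29 ≡ 89 (mod 118).
x ≡ 89 × 17 = 1513 ≡ 97 (mod 118).
Check: 61 × 97 = 5917 ≡ 17 (mod 118).
Unique solution: x ≡ 97 (mod 118)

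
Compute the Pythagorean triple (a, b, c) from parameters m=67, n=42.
(2725, 5628, 6253)

Euclid's formula: a = m² - n², b = 2mn, c = m² + n²
m = 67, n = 42
a = 67² - 42² = 4489 - 1764 = 2725
b = 2 × 67 × 42 = 5628
c = 67² + 42² = 4489 + 1764 = 6253
Verification: 2725² + 5628² = 7425625 + 31674384 = 39100009 = 6253² ✓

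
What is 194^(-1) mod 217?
66

gcd(194, 217) = 1, so the inverse exists.
Extended Euclidean algorithm on (217, 194):
217 = 1 × 194 + 23  ⟹  23 = (1)·217 + (-1)·194
194 = 8 × 23 + 10  ⟹  10 = (-8)·217 + (9)·194
23 = 2 × 10 + 3  ⟹  3 = (17)·217 + (-19)·194
10 = 3 × 3 + 1  ⟹  1 = (-59)·217 + (66)·194
So (66)·194 ≡ 1 (mod 217), i.e. 194^(-1) ≡ 66 (mod 217).
Check: 194 × 66 = 12804 ≡ 1 (mod 217)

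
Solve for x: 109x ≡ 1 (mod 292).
217

gcd(109, 292) = 1, so the inverse exists.
Extended Euclidean algorithm on (292, 109):
292 = 2 × 109 + 74  ⟹  74 = (1)·292 + (-2)·109
109 = 1 × 74 + 35  ⟹  35 = (-1)·292 + (3)·109
74 = 2 × 35 + 4  ⟹  4 = (3)·292 + (-8)·109
35 = 8 × 4 + 3  ⟹  3 = (-25)·292 + (67)·109
4 = 1 × 3 + 1  ⟹  1 = (28)·292 + (-75)·109
So (-75)·109 ≡ 1 (mod 292), i.e. 109^(-1) ≡ -75 ≡ 217 (mod 292).
Check: 109 × 217 = 23653 ≡ 1 (mod 292)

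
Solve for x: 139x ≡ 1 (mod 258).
13

gcd(139, 258) = 1, so the inverse exists.
Extended Euclidean algorithm on (258, 139):
258 = 1 × 139 + 119  ⟹  119 = (1)·258 + (-1)·139
139 = 1 × 119 + 20  ⟹  20 = (-1)·258 + (2)·139
119 = 5 × 20 + 19  ⟹  19 = (6)·258 + (-11)·139
20 = 1 × 19 + 1  ⟹  1 = (-7)·258 + (13)·139
So (13)·139 ≡ 1 (mod 258), i.e. 139^(-1) ≡ 13 (mod 258).
Check: 139 × 13 = 1807 ≡ 1 (mod 258)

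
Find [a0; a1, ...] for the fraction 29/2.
[14; 2]

Euclidean algorithm steps:
29 = 14 × 2 + 1
2 = 2 × 1 + 0
Continued fraction: [14; 2]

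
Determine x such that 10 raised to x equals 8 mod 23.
2

Baby-step giant-step with step n = ⌈√23⌉ = 5.
Baby steps 10^j mod 23 (j:value) for j=0..4: 0:1, 1:10, 2:8, 3:11, 4:18.
h = 8 is already in the table at j=2, so x = 2.
Check: 10^2 ≡ 8 (mod 23).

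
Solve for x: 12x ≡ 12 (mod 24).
x ≡ 1 (mod 2)

gcd(12, 24) = 12, which divides 12, so solutions exist.
Divide through by 12: x ≡ 1 (mod 2).
The coefficient of x is now 1, so x ≡ 1 (mod 2).
Check: 12 × 1 = 12 ≡ 12 (mod 24).
x ≡ 1 (mod 2), giving 12 solutions mod 24.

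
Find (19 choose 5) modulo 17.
0

Using Lucas' theorem:
Write n=19 and k=5 in base 17:
n in base 17: [1, 2]
k in base 17: [0, 5]
C(19,5) mod 17 = ∏ C(n_i, k_i) mod 17
Digit binomials (mod 17): C(1,0) = 1; C(2,5) = 0 (k_i > n_i)
Product: 1 × 0 = 0 ≡ 0 (mod 17)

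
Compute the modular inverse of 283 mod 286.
95

gcd(283, 286) = 1, so the inverse exists.
Extended Euclidean algorithm on (286, 283):
286 = 1 × 283 + 3  ⟹  3 = (1)·286 + (-1)·283
283 = 94 × 3 + 1  ⟹  1 = (-94)·286 + (95)·283
So (95)·283 ≡ 1 (mod 286), i.e. 283^(-1) ≡ 95 (mod 286).
Check: 283 × 95 = 26885 ≡ 1 (mod 286)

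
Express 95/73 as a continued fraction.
[1; 3, 3, 7]

Euclidean algorithm steps:
95 = 1 × 73 + 22
73 = 3 × 22 + 7
22 = 3 × 7 + 1
7 = 7 × 1 + 0
Continued fraction: [1; 3, 3, 7]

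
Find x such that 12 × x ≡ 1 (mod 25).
23

gcd(12, 25) = 1, so the inverse exists.
Extended Euclidean algorithm on (25, 12):
25 = 2 × 12 + 1  ⟹  1 = (1)·25 + (-2)·12
So (-2)·12 ≡ 1 (mod 25), i.e. 12^(-1) ≡ -2 ≡ 23 (mod 25).
Check: 12 × 23 = 276 ≡ 1 (mod 25)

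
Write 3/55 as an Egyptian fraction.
1/19 + 1/523 + 1/546535

Greedy algorithm:
3/55: ceiling(55/3) = 19, use 1/19
2/1045: ceiling(1045/2) = 523, use 1/523
1/546535: ceiling(546535/1) = 546535, use 1/546535
Result: 3/55 = 1/19 + 1/523 + 1/546535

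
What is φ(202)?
100

202 = 2 × 101
φ(n) = n × ∏(1 - 1/p) for each prime p dividing n
φ(202) = 202 × (1 - 1/2) × (1 - 1/101) = 100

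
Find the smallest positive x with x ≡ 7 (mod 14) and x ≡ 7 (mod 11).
7

Using Chinese Remainder Theorem:
M = 14 × 11 = 154
M1 = 11, M2 = 14
y1 = 11^(-1) mod 14 = 9
y2 = 14^(-1) mod 11 = 4
x = (7×11×9 + 7×14×4) mod 154 = 7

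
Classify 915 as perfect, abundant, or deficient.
deficient

Proper divisors of 915: sum = 1 + 3 + 5 + 15 + 61 + 183 + 305 = 573
Since 573 < 915, 915 is deficient.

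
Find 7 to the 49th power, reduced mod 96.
7

Repeated squaring. Binary of 49 = 110001.
7^1 ≡ 7 (mod 96); 7^2 ≡ 49 (mod 96); 7^4 ≡ 1 (mod 96); 7^8 ≡ 1 (mod 96); 7^16 ≡ 1 (mod 96); 7^32 ≡ 1 (mod 96)
7^49 = 7^1 × 7^16 × 7^32 ≡ 7 (mod 96)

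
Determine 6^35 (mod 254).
90

Repeated squaring. Binary of 35 = 100011.
6^1 ≡ 6 (mod 254); 6^2 ≡ 36 (mod 254); 6^4 ≡ 26 (mod 254); 6^8 ≡ 168 (mod 254); 6^16 ≡ 30 (mod 254); 6^32 ≡ 138 (mod 254)
6^35 = 6^1 × 6^2 × 6^32 ≡ 90 (mod 254)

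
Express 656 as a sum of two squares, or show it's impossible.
16² + 20² (a=16, b=20)

Factorization: 656 = 2^4 × 41
By Fermat: n is sum of two squares iff every prime p ≡ 3 (mod 4) appears to even power.
All primes ≡ 3 (mod 4) appear to even power.
Search a = 0, 1, 2, … for 656 - a² a perfect square: first hit at a = 16: 656 - 256 = 400 = 20².
656 = 16² + 20² = 256 + 400 ✓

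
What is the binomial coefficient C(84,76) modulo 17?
1

Using Lucas' theorem:
Write n=84 and k=76 in base 17:
n in base 17: [4, 16]
k in base 17: [4, 8]
C(84,76) mod 17 = ∏ C(n_i, k_i) mod 17
Digit binomials (mod 17): C(4,4) = 1; C(16,8) = 12870 ≡ 1
Product: 1 × 1 = 1 ≡ 1 (mod 17)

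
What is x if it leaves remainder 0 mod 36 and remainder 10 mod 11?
252

Using Chinese Remainder Theorem:
M = 36 × 11 = 396
M1 = 11, M2 = 36
y1 = 11^(-1) mod 36 = 23
y2 = 36^(-1) mod 11 = 4
x = (0×11×23 + 10×36×4) mod 396 = 252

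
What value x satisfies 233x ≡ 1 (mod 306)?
197

gcd(233, 306) = 1, so the inverse exists.
Extended Euclidean algorithm on (306, 233):
306 = 1 × 233 + 73  ⟹  73 = (1)·306 + (-1)·233
233 = 3 × 73 + 14  ⟹  14 = (-3)·306 + (4)·233
73 = 5 × 14 + 3  ⟹  3 = (16)·306 + (-21)·233
14 = 4 × 3 + 2  ⟹  2 = (-67)·306 + (88)·233
3 = 1 × 2 + 1  ⟹  1 = (83)·306 + (-109)·233
So (-109)·233 ≡ 1 (mod 306), i.e. 233^(-1) ≡ -109 ≡ 197 (mod 306).
Check: 233 × 197 = 45901 ≡ 1 (mod 306)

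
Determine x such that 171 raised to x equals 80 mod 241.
2

Baby-step giant-step with step n = ⌈√241⌉ = 16.
Baby steps 171^j mod 241 (j:value) for j=0..15: 0:1, 1:171, 2:80, 3:184, 4:134, 5:19, 6:116, 7:74, 8:122, 9:136, 10:120, 11:35, 12:201, 13:149, 14:174, 15:111.
h = 80 is already in the table at j=2, so x = 2.
Check: 171^2 ≡ 80 (mod 241).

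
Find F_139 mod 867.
413

Matrix identity: Q^n = [[F_(n+1), F_n], [F_n, F_(n-1)]] with Q = [[1,1],[1,0]].
n = 139 = 10001011₂. Square-and-multiply, entries mod 867:
Q^1 = [[1,1],[1,0]]
Q^2 = (Q^1)² = [[2,1],[1,1]]
Q^4 = (Q^2)² = [[5,3],[3,2]]
Q^8 = (Q^4)² = [[34,21],[21,13]]
Q^17 = (Q^8)²·Q = [[850,730],[730,120]]
Q^34 = (Q^17)² = [[851,628],[628,223]]
Q^69 = (Q^34)²·Q = [[101,155],[155,813]]
Q^139 = (Q^69)²·Q = [[762,413],[413,349]]
F_139 mod 867 = Q^139[0][1] = 413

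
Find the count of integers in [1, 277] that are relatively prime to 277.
276

277 = 277
φ(n) = n × ∏(1 - 1/p) for each prime p dividing n
φ(277) = 277 × (1 - 1/277) = 276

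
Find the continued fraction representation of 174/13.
[13; 2, 1, 1, 2]

Euclidean algorithm steps:
174 = 13 × 13 + 5
13 = 2 × 5 + 3
5 = 1 × 3 + 2
3 = 1 × 2 + 1
2 = 2 × 1 + 0
Continued fraction: [13; 2, 1, 1, 2]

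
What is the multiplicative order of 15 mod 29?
28

29 is prime, so ord(15) divides φ(29) = 28.
Divisors of 28: 1, 2, 4, 7, 14, 28.
Repeated squaring: 15^1 ≡ 15, 15^2 ≡ 22, 15^4 ≡ 20, 15^8 ≡ 23, 15^16 ≡ 7 (mod 29).
Test 15^d mod 29 for each divisor d in increasing order:
15^1 ≡ 15
15^2 ≡ 22
15^4 ≡ 20
15^7 = 15^4·15^2·15^1 ≡ 17
15^14 = 15^8·15^4·15^2 ≡ 28
15^28 = 15^16·15^8·15^4 ≡ 1  ← first divisor giving 1
The order is 28.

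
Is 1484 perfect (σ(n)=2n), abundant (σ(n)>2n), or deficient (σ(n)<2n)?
abundant

Proper divisors of 1484: sum = 1 + 2 + 4 + 7 + 14 + 28 + 53 + 106 + 212 + 371 + 742 = 1540
Since 1540 > 1484, 1484 is abundant.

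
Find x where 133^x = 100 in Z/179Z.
40

Baby-step giant-step with step n = ⌈√179⌉ = 14.
Baby steps 133^j mod 179 (j:value) for j=0..13: 0:1, 1:133, 2:147, 3:40, 4:129, 5:152, 6:168, 7:148, 8:173, 9:97, 10:13, 11:118, 12:121, 13:162.
Giant-step multiplier: 133^(-14) ≡ 133^(178-14) = 133^164 ≡ 19 (mod 179).
Giant steps γ_i = 100·19^i mod 179: γ_0=100, γ_1=110, γ_2=121 (in table at j=12).
x = i·n + j = 2·14 + 12 = 40.
Check: 133^40 ≡ 100 (mod 179).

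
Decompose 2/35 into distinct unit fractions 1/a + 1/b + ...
1/18 + 1/630

Greedy algorithm:
2/35: ceiling(35/2) = 18, use 1/18
1/630: ceiling(630/1) = 630, use 1/630
Result: 2/35 = 1/18 + 1/630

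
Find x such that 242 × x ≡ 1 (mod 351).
161

gcd(242, 351) = 1, so the inverse exists.
Extended Euclidean algorithm on (351, 242):
351 = 1 × 242 + 109  ⟹  109 = (1)·351 + (-1)·242
242 = 2 × 109 + 24  ⟹  24 = (-2)·351 + (3)·242
109 = 4 × 24 + 13  ⟹  13 = (9)·351 + (-13)·242
24 = 1 × 13 + 11  ⟹  11 = (-11)·351 + (16)·242
13 = 1 × 11 + 2  ⟹  2 = (20)·351 + (-29)·242
11 = 5 × 2 + 1  ⟹  1 = (-111)·351 + (161)·242
So (161)·242 ≡ 1 (mod 351), i.e. 242^(-1) ≡ 161 (mod 351).
Check: 242 × 161 = 38962 ≡ 1 (mod 351)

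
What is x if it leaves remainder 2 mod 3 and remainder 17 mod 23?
17

Using Chinese Remainder Theorem:
M = 3 × 23 = 69
M1 = 23, M2 = 3
y1 = 23^(-1) mod 3 = 2
y2 = 3^(-1) mod 23 = 8
x = (2×23×2 + 17×3×8) mod 69 = 17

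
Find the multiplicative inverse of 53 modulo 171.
71

gcd(53, 171) = 1, so the inverse exists.
Extended Euclidean algorithm on (171, 53):
171 = 3 × 53 + 12  ⟹  12 = (1)·171 + (-3)·53
53 = 4 × 12 + 5  ⟹  5 = (-4)·171 + (13)·53
12 = 2 × 5 + 2  ⟹  2 = (9)·171 + (-29)·53
5 = 2 × 2 + 1  ⟹  1 = (-22)·171 + (71)·53
So (71)·53 ≡ 1 (mod 171), i.e. 53^(-1) ≡ 71 (mod 171).
Check: 53 × 71 = 3763 ≡ 1 (mod 171)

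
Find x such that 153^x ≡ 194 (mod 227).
169

Baby-step giant-step with step n = ⌈√227⌉ = 16.
Baby steps 153^j mod 227 (j:value) for j=0..15: 0:1, 1:153, 2:28, 3:198, 4:103, 5:96, 6:160, 7:191, 8:167, 9:127, 10:136, 11:151, 12:176, 13:142, 14:161, 15:117.
Giant-step multiplier: 153^(-16) ≡ 153^(226-16) = 153^210 ≡ 78 (mod 227).
Giant steps γ_i = 194·78^i mod 227: γ_0=194, γ_1=150, γ_2=123, γ_3=60, γ_4=140, γ_5=24, γ_6=56, γ_7=55, γ_8=204, γ_9=22, γ_10=127 (in table at j=9).
x = i·n + j = 10·16 + 9 = 169.
Check: 153^169 ≡ 194 (mod 227).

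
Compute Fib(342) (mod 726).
386

Matrix identity: Q^n = [[F_(n+1), F_n], [F_n, F_(n-1)]] with Q = [[1,1],[1,0]].
n = 342 = 101010110₂. Square-and-multiply, entries mod 726:
Q^1 = [[1,1],[1,0]]
Q^2 = (Q^1)² = [[2,1],[1,1]]
Q^5 = (Q^2)²·Q = [[8,5],[5,3]]
Q^10 = (Q^5)² = [[89,55],[55,34]]
Q^21 = (Q^10)²·Q = [[287,56],[56,231]]
Q^42 = (Q^21)² = [[563,694],[694,595]]
Q^85 = (Q^42)²·Q = [[701,5],[5,696]]
Q^171 = (Q^85)²·Q = [[375,650],[650,451]]
Q^342 = (Q^171)² = [[475,386],[386,89]]
F_342 mod 726 = Q^342[0][1] = 386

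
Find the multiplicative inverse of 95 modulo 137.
75

gcd(95, 137) = 1, so the inverse exists.
Extended Euclidean algorithm on (137, 95):
137 = 1 × 95 + 42  ⟹  42 = (1)·137 + (-1)·95
95 = 2 × 42 + 11  ⟹  11 = (-2)·137 + (3)·95
42 = 3 × 11 + 9  ⟹  9 = (7)·137 + (-10)·95
11 = 1 × 9 + 2  ⟹  2 = (-9)·137 + (13)·95
9 = 4 × 2 + 1  ⟹  1 = (43)·137 + (-62)·95
So (-62)·95 ≡ 1 (mod 137), i.e. 95^(-1) ≡ -62 ≡ 75 (mod 137).
Check: 95 × 75 = 7125 ≡ 1 (mod 137)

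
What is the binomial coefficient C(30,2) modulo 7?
1

Using Lucas' theorem:
Write n=30 and k=2 in base 7:
n in base 7: [4, 2]
k in base 7: [0, 2]
C(30,2) mod 7 = ∏ C(n_i, k_i) mod 7
Digit binomials (mod 7): C(4,0) = 1; C(2,2) = 1
Product: 1 × 1 = 1 ≡ 1 (mod 7)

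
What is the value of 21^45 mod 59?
36

Repeated squaring. Binary of 45 = 101101.
21^1 ≡ 21 (mod 59); 21^2 ≡ 28 (mod 59); 21^4 ≡ 17 (mod 59); 21^8 ≡ 53 (mod 59); 21^16 ≡ 36 (mod 59); 21^32 ≡ 57 (mod 59)
21^45 = 21^1 × 21^4 × 21^8 × 21^32 ≡ 36 (mod 59)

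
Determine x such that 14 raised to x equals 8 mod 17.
10

Baby-step giant-step with step n = ⌈√17⌉ = 5.
Baby steps 14^j mod 17 (j:value) for j=0..4: 0:1, 1:14, 2:9, 3:7, 4:13.
Giant-step multiplier: 14^(-5) ≡ 14^(16-5) = 14^11 ≡ 10 (mod 17).
Giant steps γ_i = 8·10^i mod 17: γ_0=8, γ_1=12, γ_2=1 (in table at j=0).
x = i·n + j = 2·5 + 0 = 10.
Check: 14^10 ≡ 8 (mod 17).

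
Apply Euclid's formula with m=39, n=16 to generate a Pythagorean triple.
(1265, 1248, 1777)

Euclid's formula: a = m² - n², b = 2mn, c = m² + n²
m = 39, n = 16
a = 39² - 16² = 1521 - 256 = 1265
b = 2 × 39 × 16 = 1248
c = 39² + 16² = 1521 + 256 = 1777
Verification: 1265² + 1248² = 1600225 + 1557504 = 3157729 = 1777² ✓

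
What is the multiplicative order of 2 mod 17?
8

17 is prime, so ord(2) divides φ(17) = 16.
Divisors of 16: 1, 2, 4, 8, 16.
Repeated squaring: 2^1 ≡ 2, 2^2 ≡ 4, 2^4 ≡ 16, 2^8 ≡ 1, 2^16 ≡ 1 (mod 17).
Test 2^d mod 17 for each divisor d in increasing order:
2^1 ≡ 2
2^2 ≡ 4
2^4 ≡ 16
2^8 ≡ 1  ← first divisor giving 1
The order is 8.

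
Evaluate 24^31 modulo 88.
24

Repeated squaring. Binary of 31 = 11111.
24^1 ≡ 24 (mod 88); 24^2 ≡ 48 (mod 88); 24^4 ≡ 16 (mod 88); 24^8 ≡ 80 (mod 88); 24^16 ≡ 64 (mod 88)
24^31 = 24^1 × 24^2 × 24^4 × 24^8 × 24^16 ≡ 24 (mod 88)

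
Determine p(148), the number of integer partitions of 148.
33549419497

p(n) counts ways to write n as a sum of positive integers (order ignored).
Euler's pentagonal recurrence: p(k) = p(k-1) + p(k-2) - p(k-5) - p(k-7) + p(k-12) + p(k-15) - ... (offsets j(3j∓1)/2, signs ++--, p(0)=1, p(<0)=0).
DP table for k = 0..147: p(0)=1, p(1)=1, p(2)=2, p(3)=3, p(4)=5, p(5)=7, p(6)=11, p(7)=15, p(8)=22, p(9)=30, p(10)=42, p(11)=56, p(12)=77, p(13)=101, p(14)=135, p(15)=176, p(16)=231, p(17)=297, p(18)=385, p(19)=490, p(20)=627, p(21)=792, p(22)=1002, p(23)=1255, p(24)=1575, p(25)=1958, p(26)=2436, p(27)=3010, p(28)=3718, p(29)=4565, p(30)=5604, p(31)=6842, p(32)=8349, p(33)=10143, p(34)=12310, p(35)=14883, p(36)=17977, p(37)=21637, p(38)=26015, p(39)=31185, p(40)=37338, p(41)=44583, p(42)=53174, p(43)=63261, p(44)=75175, p(45)=89134, p(46)=105558, p(47)=124754, p(48)=147273, p(49)=173525, p(50)=204226, p(51)=239943, p(52)=281589, p(53)=329931, p(54)=386155, p(55)=451276, p(56)=526823, p(57)=614154, p(58)=715220, p(59)=831820, p(60)=966467, p(61)=1121505, p(62)=1300156, p(63)=1505499, p(64)=1741630, p(65)=2012558, p(66)=2323520, p(67)=2679689, p(68)=3087735, p(69)=3554345, p(70)=4087968, p(71)=4697205, p(72)=5392783, p(73)=6185689, p(74)=7089500, p(75)=8118264, p(76)=9289091, p(77)=10619863, p(78)=12132164, p(79)=13848650, p(80)=15796476, p(81)=18004327, p(82)=20506255, p(83)=23338469, p(84)=26543660, p(85)=30167357, p(86)=34262962, p(87)=38887673, p(88)=44108109, p(89)=49995925, p(90)=56634173, p(91)=64112359, p(92)=72533807, p(93)=82010177, p(94)=92669720, p(95)=104651419, p(96)=118114304, p(97)=133230930, p(98)=150198136, p(99)=169229875, p(100)=190569292, p(101)=214481126, p(102)=241265379, p(103)=271248950, p(104)=304801365, p(105)=342325709, p(106)=384276336, p(107)=431149389, p(108)=483502844, p(109)=541946240, p(110)=607163746, p(111)=679903203, p(112)=761002156, p(113)=851376628, p(114)=952050665, p(115)=1064144451, p(116)=1188908248, p(117)=1327710076, p(118)=1482074143, p(119)=1653668665, p(120)=1844349560, p(121)=2056148051, p(122)=2291320912, p(123)=2552338241, p(124)=2841940500, p(125)=3163127352, p(126)=3519222692, p(127)=3913864295, p(128)=4351078600, p(129)=4835271870, p(130)=5371315400, p(131)=5964539504, p(132)=6620830889, p(133)=7346629512, p(134)=8149040695, p(135)=9035836076, p(136)=10015581680, p(137)=11097645016, p(138)=12292341831, p(139)=13610949895, p(140)=15065878135, p(141)=16670689208, p(142)=18440293320, p(143)=20390982757, p(144)=22540654445, p(145)=24908858009, p(146)=27517052599, p(147)=30388671978.
Final step: p(148) = p(147) + p(146) - p(143) - p(141) + p(136) + p(133) - p(126) - p(122) + p(113) + p(108) - p(97) - p(91) + p(78) + p(71) - p(56) - p(48) + p(31) + p(22) - p(3)
= 30388671978 + 27517052599 - 20390982757 - 16670689208 + 10015581680 + 7346629512 - 3519222692 - 2291320912 + 851376628 + 483502844 - 133230930 - 64112359 + 12132164 + 4697205 - 526823 - 147273 + 6842 + 1002 - 3
= 33549419497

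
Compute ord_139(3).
138

139 is prime, so ord(3) divides φ(139) = 138.
Divisors of 138: 1, 2, 3, 6, 23, 46, 69, 138.
Repeated squaring: 3^1 ≡ 3, 3^2 ≡ 9, 3^4 ≡ 81, 3^8 ≡ 28, 3^16 ≡ 89, 3^32 ≡ 137, 3^64 ≡ 4, 3^128 ≡ 16 (mod 139).
Test 3^d mod 139 for each divisor d in increasing order:
3^1 ≡ 3
3^2 ≡ 9
3^3 = 3^2·3^1 ≡ 27
3^6 = 3^4·3^2 ≡ 34
3^23 = 3^16·3^4·3^2·3^1 ≡ 43
3^46 = 3^32·3^8·3^4·3^2 ≡ 42
3^69 = 3^64·3^4·3^1 ≡ 138
3^138 = 3^128·3^8·3^2 ≡ 1  ← first divisor giving 1
The order is 138.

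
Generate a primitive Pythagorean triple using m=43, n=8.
(1785, 688, 1913)

Euclid's formula: a = m² - n², b = 2mn, c = m² + n²
m = 43, n = 8
a = 43² - 8² = 1849 - 64 = 1785
b = 2 × 43 × 8 = 688
c = 43² + 8² = 1849 + 64 = 1913
Verification: 1785² + 688² = 3186225 + 473344 = 3659569 = 1913² ✓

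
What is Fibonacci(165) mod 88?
82

Matrix identity: Q^n = [[F_(n+1), F_n], [F_n, F_(n-1)]] with Q = [[1,1],[1,0]].
n = 165 = 10100101₂. Square-and-multiply, entries mod 88:
Q^1 = [[1,1],[1,0]]
Q^2 = (Q^1)² = [[2,1],[1,1]]
Q^5 = (Q^2)²·Q = [[8,5],[5,3]]
Q^10 = (Q^5)² = [[1,55],[55,34]]
Q^20 = (Q^10)² = [[34,77],[77,45]]
Q^41 = (Q^20)²·Q = [[56,45],[45,11]]
Q^82 = (Q^41)² = [[57,23],[23,34]]
Q^165 = (Q^82)²·Q = [[63,82],[82,69]]
F_165 mod 88 = Q^165[0][1] = 82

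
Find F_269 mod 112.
37

Matrix identity: Q^n = [[F_(n+1), F_n], [F_n, F_(n-1)]] with Q = [[1,1],[1,0]].
n = 269 = 100001101₂. Square-and-multiply, entries mod 112:
Q^1 = [[1,1],[1,0]]
Q^2 = (Q^1)² = [[2,1],[1,1]]
Q^4 = (Q^2)² = [[5,3],[3,2]]
Q^8 = (Q^4)² = [[34,21],[21,13]]
Q^16 = (Q^8)² = [[29,91],[91,50]]
Q^33 = (Q^16)²·Q = [[71,50],[50,21]]
Q^67 = (Q^33)²·Q = [[45,37],[37,8]]
Q^134 = (Q^67)² = [[34,57],[57,89]]
Q^269 = (Q^134)²·Q = [[104,37],[37,67]]
F_269 mod 112 = Q^269[0][1] = 37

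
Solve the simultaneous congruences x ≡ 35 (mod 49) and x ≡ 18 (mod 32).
1554

Using Chinese Remainder Theorem:
M = 49 × 32 = 1568
M1 = 32, M2 = 49
y1 = 32^(-1) mod 49 = 23
y2 = 49^(-1) mod 32 = 17
x = (35×32×23 + 18×49×17) mod 1568 = 1554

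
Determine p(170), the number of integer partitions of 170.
274768617130

p(n) counts ways to write n as a sum of positive integers (order ignored).
Euler's pentagonal recurrence: p(k) = p(k-1) + p(k-2) - p(k-5) - p(k-7) + p(k-12) + p(k-15) - ... (offsets j(3j∓1)/2, signs ++--, p(0)=1, p(<0)=0).
DP table for k = 0..169: p(0)=1, p(1)=1, p(2)=2, p(3)=3, p(4)=5, p(5)=7, p(6)=11, p(7)=15, p(8)=22, p(9)=30, p(10)=42, p(11)=56, p(12)=77, p(13)=101, p(14)=135, p(15)=176, p(16)=231, p(17)=297, p(18)=385, p(19)=490, p(20)=627, p(21)=792, p(22)=1002, p(23)=1255, p(24)=1575, p(25)=1958, p(26)=2436, p(27)=3010, p(28)=3718, p(29)=4565, p(30)=5604, p(31)=6842, p(32)=8349, p(33)=10143, p(34)=12310, p(35)=14883, p(36)=17977, p(37)=21637, p(38)=26015, p(39)=31185, p(40)=37338, p(41)=44583, p(42)=53174, p(43)=63261, p(44)=75175, p(45)=89134, p(46)=105558, p(47)=124754, p(48)=147273, p(49)=173525, p(50)=204226, p(51)=239943, p(52)=281589, p(53)=329931, p(54)=386155, p(55)=451276, p(56)=526823, p(57)=614154, p(58)=715220, p(59)=831820, p(60)=966467, p(61)=1121505, p(62)=1300156, p(63)=1505499, p(64)=1741630, p(65)=2012558, p(66)=2323520, p(67)=2679689, p(68)=3087735, p(69)=3554345, p(70)=4087968, p(71)=4697205, p(72)=5392783, p(73)=6185689, p(74)=7089500, p(75)=8118264, p(76)=9289091, p(77)=10619863, p(78)=12132164, p(79)=13848650, p(80)=15796476, p(81)=18004327, p(82)=20506255, p(83)=23338469, p(84)=26543660, p(85)=30167357, p(86)=34262962, p(87)=38887673, p(88)=44108109, p(89)=49995925, p(90)=56634173, p(91)=64112359, p(92)=72533807, p(93)=82010177, p(94)=92669720, p(95)=104651419, p(96)=118114304, p(97)=133230930, p(98)=150198136, p(99)=169229875, p(100)=190569292, p(101)=214481126, p(102)=241265379, p(103)=271248950, p(104)=304801365, p(105)=342325709, p(106)=384276336, p(107)=431149389, p(108)=483502844, p(109)=541946240, p(110)=607163746, p(111)=679903203, p(112)=761002156, p(113)=851376628, p(114)=952050665, p(115)=1064144451, p(116)=1188908248, p(117)=1327710076, p(118)=1482074143, p(119)=1653668665, p(120)=1844349560, p(121)=2056148051, p(122)=2291320912, p(123)=2552338241, p(124)=2841940500, p(125)=3163127352, p(126)=3519222692, p(127)=3913864295, p(128)=4351078600, p(129)=4835271870, p(130)=5371315400, p(131)=5964539504, p(132)=6620830889, p(133)=7346629512, p(134)=8149040695, p(135)=9035836076, p(136)=10015581680, p(137)=11097645016, p(138)=12292341831, p(139)=13610949895, p(140)=15065878135, p(141)=16670689208, p(142)=18440293320, p(143)=20390982757, p(144)=22540654445, p(145)=24908858009, p(146)=27517052599, p(147)=30388671978, p(148)=33549419497, p(149)=37027355200, p(150)=40853235313, p(151)=45060624582, p(152)=49686288421, p(153)=54770336324, p(154)=60356673280, p(155)=66493182097, p(156)=73232243759, p(157)=80630964769, p(158)=88751778802, p(159)=97662728555, p(160)=107438159466, p(161)=118159068427, p(162)=129913904637, p(163)=142798995930, p(164)=156919475295, p(165)=172389800255, p(166)=189334822579, p(167)=207890420102, p(168)=228204732751, p(169)=250438925115.
Final step: p(170) = p(169) + p(168) - p(165) - p(163) + p(158) + p(155) - p(148) - p(144) + p(135) + p(130) - p(119) - p(113) + p(100) + p(93) - p(78) - p(70) + p(53) + p(44) - p(25) - p(15)
= 250438925115 + 228204732751 - 172389800255 - 142798995930 + 88751778802 + 66493182097 - 33549419497 - 22540654445 + 9035836076 + 5371315400 - 1653668665 - 851376628 + 190569292 + 82010177 - 12132164 - 4087968 + 329931 + 75175 - 1958 - 176
= 274768617130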